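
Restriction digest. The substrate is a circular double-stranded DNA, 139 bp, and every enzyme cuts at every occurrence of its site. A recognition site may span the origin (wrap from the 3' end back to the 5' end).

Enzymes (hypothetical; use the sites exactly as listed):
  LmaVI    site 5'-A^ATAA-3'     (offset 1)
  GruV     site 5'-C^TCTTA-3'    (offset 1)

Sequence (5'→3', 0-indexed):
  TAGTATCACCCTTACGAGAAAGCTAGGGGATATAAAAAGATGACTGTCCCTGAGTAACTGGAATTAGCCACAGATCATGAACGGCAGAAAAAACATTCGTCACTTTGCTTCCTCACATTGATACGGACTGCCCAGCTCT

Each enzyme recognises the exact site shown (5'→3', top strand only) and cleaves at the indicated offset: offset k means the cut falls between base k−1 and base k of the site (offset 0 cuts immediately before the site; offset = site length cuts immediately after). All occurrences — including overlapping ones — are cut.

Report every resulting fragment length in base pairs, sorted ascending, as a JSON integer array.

[139]

Site scan:
  LmaVI (AATAA, off=1): no sites
  GruV (CTCTTA, off=1): starts [135] → cuts [136]

All cut coordinates (distinct, sorted): [136]

Fragments:
  136→136 (wrap): 139-136+136 = 139 bp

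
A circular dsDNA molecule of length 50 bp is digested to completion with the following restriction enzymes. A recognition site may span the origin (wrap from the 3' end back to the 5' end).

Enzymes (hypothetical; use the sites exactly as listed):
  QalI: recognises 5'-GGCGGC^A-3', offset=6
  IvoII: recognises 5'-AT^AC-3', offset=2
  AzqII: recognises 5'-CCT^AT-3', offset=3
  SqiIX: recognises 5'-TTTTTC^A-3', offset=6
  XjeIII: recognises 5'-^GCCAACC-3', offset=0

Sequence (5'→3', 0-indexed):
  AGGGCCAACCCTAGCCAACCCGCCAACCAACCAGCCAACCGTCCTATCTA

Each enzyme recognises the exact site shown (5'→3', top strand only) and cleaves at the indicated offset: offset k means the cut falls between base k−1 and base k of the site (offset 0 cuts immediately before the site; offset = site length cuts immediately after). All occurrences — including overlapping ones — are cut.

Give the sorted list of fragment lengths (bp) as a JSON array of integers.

Scan for sites:
  QalI (GGCGGCA, off=6): no sites
  IvoII (ATAC, off=2): no sites
  AzqII CCTAT/3: at [42] ⇒ [45]
  SqiIX (TTTTTCA, off=6): no sites
  XjeIII GCCAACC/0: at [3, 13, 21, 33] ⇒ [3, 13, 21, 33]

All cut coordinates (distinct, sorted): [3, 13, 21, 33, 45]

Fragments:
  3→13: 10 bp
  13→21: 8 bp
  21→33: 12 bp
  33→45: 12 bp
  45→3 (wrap): 50-45+3 = 8 bp

[8,8,10,12,12]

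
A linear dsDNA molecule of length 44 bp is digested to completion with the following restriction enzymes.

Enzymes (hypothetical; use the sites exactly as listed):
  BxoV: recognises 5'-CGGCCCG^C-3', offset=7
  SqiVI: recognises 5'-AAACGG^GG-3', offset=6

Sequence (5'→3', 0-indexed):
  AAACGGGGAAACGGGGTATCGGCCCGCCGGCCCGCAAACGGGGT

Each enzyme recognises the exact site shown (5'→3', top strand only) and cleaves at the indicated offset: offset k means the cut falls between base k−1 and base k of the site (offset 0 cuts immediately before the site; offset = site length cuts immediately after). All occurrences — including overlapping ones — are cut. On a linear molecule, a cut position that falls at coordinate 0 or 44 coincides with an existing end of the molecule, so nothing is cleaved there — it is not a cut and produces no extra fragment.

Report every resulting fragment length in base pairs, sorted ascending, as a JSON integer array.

[3,6,7,8,8,12]

Site scan:
  BxoV (CGGCCCGC, off=7): starts [19, 27] → cuts [26, 34]
  SqiVI (AAACGGGG, off=6): starts [0, 8, 35] → cuts [6, 14, 41]

Pooled cuts: [6, 14, 26, 34, 41]

Fragments:
  [0,6): 6 bp
  [6,14): 8 bp
  [14,26): 12 bp
  [26,34): 8 bp
  [34,41): 7 bp
  [41,44): 3 bp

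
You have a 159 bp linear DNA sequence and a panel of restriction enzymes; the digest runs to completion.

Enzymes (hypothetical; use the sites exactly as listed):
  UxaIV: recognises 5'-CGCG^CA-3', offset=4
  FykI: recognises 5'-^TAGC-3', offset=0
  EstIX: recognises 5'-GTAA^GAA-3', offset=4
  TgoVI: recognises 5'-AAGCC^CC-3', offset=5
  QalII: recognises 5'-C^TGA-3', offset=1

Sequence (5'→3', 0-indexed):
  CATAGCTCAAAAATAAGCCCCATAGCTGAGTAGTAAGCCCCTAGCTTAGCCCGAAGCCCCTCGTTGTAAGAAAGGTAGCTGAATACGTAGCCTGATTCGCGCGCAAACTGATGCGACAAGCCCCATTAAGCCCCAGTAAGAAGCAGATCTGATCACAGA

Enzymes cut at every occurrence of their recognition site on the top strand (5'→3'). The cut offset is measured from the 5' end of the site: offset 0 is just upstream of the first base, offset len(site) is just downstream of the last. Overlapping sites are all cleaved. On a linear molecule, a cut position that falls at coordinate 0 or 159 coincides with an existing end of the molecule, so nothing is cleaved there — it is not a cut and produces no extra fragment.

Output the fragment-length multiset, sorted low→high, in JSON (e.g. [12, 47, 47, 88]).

[2,2,3,4,4,5,5,5,6,7,8,10,10,10,11,11,12,13,14,17]

Per-enzyme occurrences:
  UxaIV CGCGCA/4: at [99] ⇒ [103]
  FykI TAGC/0: at [2, 22, 41, 46, 75, 87] ⇒ [2, 22, 41, 46, 75, 87]
  EstIX GTAAGAA/4: at [65, 135] ⇒ [69, 139]
  TgoVI AAGCCCC/5: at [14, 34, 53, 117, 127] ⇒ [19, 39, 58, 122, 132]
  QalII CTGA/1: at [25, 78, 91, 107, 148] ⇒ [26, 79, 92, 108, 149]

Pooled cuts: [2, 19, 22, 26, 39, 41, 46, 58, 69, 75, 79, 87, 92, 103, 108, 122, 132, 139, 149]

Fragments:
  [0,2): 2 bp
  [2,19): 17 bp
  [19,22): 3 bp
  [22,26): 4 bp
  [26,39): 13 bp
  [39,41): 2 bp
  [41,46): 5 bp
  [46,58): 12 bp
  [58,69): 11 bp
  [69,75): 6 bp
  [75,79): 4 bp
  [79,87): 8 bp
  [87,92): 5 bp
  [92,103): 11 bp
  [103,108): 5 bp
  [108,122): 14 bp
  [122,132): 10 bp
  [132,139): 7 bp
  [139,149): 10 bp
  [149,159): 10 bp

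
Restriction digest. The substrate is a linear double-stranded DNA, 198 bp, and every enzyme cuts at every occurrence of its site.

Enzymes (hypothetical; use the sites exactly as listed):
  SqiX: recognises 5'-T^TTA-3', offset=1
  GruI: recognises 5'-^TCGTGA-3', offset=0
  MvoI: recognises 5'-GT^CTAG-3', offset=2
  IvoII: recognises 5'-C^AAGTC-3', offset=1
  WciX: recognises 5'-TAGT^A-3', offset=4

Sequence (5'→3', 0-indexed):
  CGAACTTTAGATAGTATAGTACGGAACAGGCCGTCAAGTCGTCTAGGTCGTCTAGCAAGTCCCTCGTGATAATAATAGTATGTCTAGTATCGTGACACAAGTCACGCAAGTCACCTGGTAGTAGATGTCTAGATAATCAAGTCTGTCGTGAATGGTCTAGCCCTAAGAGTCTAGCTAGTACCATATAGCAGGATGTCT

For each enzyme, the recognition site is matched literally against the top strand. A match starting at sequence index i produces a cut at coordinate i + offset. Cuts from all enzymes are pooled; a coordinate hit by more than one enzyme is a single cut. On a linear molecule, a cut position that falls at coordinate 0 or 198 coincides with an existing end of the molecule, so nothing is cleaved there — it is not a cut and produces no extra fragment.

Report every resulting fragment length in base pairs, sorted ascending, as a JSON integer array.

[1,4,5,5,5,6,6,7,7,7,9,9,9,9,9,10,11,14,15,15,16,19]

Scan for sites:
  SqiX (TTTA, off=1): starts [5] → cuts [6]
  GruI (TCGTGA, off=0): starts [63, 89, 145] → cuts [63, 89, 145]
  MvoI (GTCTAG, off=2): starts [40, 49, 81, 126, 154, 168] → cuts [42, 51, 83, 128, 156, 170]
  IvoII (CAAGTC, off=1): starts [34, 55, 97, 106, 137] → cuts [35, 56, 98, 107, 138]
  WciX (TAGTA, off=4): starts [11, 16, 75, 84, 118, 175] → cuts [15, 20, 79, 88, 122, 179]

Pooled cuts: [6, 15, 20, 35, 42, 51, 56, 63, 79, 83, 88, 89, 98, 107, 122, 128, 138, 145, 156, 170, 179]

Fragment lengths:
  [0,6): 6 bp
  [6,15): 9 bp
  [15,20): 5 bp
  [20,35): 15 bp
  [35,42): 7 bp
  [42,51): 9 bp
  [51,56): 5 bp
  [56,63): 7 bp
  [63,79): 16 bp
  [79,83): 4 bp
  [83,88): 5 bp
  [88,89): 1 bp
  [89,98): 9 bp
  [98,107): 9 bp
  [107,122): 15 bp
  [122,128): 6 bp
  [128,138): 10 bp
  [138,145): 7 bp
  [145,156): 11 bp
  [156,170): 14 bp
  [170,179): 9 bp
  [179,198): 19 bp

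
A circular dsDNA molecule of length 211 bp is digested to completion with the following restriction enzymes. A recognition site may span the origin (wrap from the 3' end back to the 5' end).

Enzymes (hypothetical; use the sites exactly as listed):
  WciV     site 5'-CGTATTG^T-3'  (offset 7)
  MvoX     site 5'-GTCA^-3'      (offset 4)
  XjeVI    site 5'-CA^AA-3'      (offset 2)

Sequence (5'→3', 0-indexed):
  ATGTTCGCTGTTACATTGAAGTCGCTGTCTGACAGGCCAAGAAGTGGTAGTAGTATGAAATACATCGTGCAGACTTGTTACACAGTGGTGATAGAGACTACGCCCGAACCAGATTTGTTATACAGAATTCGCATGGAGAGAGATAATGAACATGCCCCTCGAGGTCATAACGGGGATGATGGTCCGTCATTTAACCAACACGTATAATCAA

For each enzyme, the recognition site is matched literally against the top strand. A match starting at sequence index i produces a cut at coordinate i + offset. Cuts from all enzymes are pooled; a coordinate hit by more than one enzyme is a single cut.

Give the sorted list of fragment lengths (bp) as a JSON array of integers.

[21,22,168]

Per-enzyme occurrences:
  WciV (CGTATTGT, off=7): no sites
  MvoX (GTCA, off=4): starts [163, 185] → cuts [167, 189]
  XjeVI (CAAA, off=2): starts [208] → cuts [210]

Pooled cuts: [167, 189, 210]

Fragment lengths:
  167→189: 22 bp
  189→210: 21 bp
  210→167 (wrap): 211-210+167 = 168 bp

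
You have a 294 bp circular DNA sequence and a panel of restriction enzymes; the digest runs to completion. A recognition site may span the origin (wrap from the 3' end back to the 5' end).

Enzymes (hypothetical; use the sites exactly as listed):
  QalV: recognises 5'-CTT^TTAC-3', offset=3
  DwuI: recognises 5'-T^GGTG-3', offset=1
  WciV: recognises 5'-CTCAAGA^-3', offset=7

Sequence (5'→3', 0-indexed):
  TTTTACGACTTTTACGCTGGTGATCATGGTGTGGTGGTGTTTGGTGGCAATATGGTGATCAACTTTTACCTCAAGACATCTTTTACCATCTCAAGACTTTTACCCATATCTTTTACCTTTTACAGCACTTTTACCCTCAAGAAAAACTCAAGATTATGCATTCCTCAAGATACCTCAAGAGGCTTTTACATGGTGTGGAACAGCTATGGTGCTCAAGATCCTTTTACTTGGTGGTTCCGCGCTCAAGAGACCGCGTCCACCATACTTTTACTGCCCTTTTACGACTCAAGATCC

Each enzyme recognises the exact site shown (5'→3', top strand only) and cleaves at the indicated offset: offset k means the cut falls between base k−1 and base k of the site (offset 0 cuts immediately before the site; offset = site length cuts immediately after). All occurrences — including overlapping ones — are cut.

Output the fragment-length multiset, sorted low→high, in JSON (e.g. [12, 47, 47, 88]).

[3,3,5,5,5,5,6,6,6,7,7,7,9,9,10,11,11,11,11,11,11,12,12,13,13,14,16,17,19,19]

Scan for sites:
  QalV (CTTTTAC, off=3): starts [8, 62, 79, 96, 109, 116, 127, 182, 220, 264, 275, 293] → cuts [2, 11, 65, 82, 99, 112, 119, 130, 185, 223, 267, 278]
  DwuI (TGGTG, off=1): starts [17, 26, 31, 34, 41, 52, 190, 206, 228] → cuts [18, 27, 32, 35, 42, 53, 191, 207, 229]
  WciV (CTCAAGA, off=7): starts [69, 89, 135, 146, 163, 173, 211, 241, 284] → cuts [76, 96, 142, 153, 170, 180, 218, 248, 291]

All cut coordinates (distinct, sorted): [2, 11, 18, 27, 32, 35, 42, 53, 65, 76, 82, 96, 99, 112, 119, 130, 142, 153, 170, 180, 185, 191, 207, 218, 223, 229, 248, 267, 278, 291]

Fragments:
  2→11: 9 bp
  11→18: 7 bp
  18→27: 9 bp
  27→32: 5 bp
  32→35: 3 bp
  35→42: 7 bp
  42→53: 11 bp
  53→65: 12 bp
  65→76: 11 bp
  76→82: 6 bp
  82→96: 14 bp
  96→99: 3 bp
  99→112: 13 bp
  112→119: 7 bp
  119→130: 11 bp
  130→142: 12 bp
  142→153: 11 bp
  153→170: 17 bp
  170→180: 10 bp
  180→185: 5 bp
  185→191: 6 bp
  191→207: 16 bp
  207→218: 11 bp
  218→223: 5 bp
  223→229: 6 bp
  229→248: 19 bp
  248→267: 19 bp
  267→278: 11 bp
  278→291: 13 bp
  291→2 (wrap): 294-291+2 = 5 bp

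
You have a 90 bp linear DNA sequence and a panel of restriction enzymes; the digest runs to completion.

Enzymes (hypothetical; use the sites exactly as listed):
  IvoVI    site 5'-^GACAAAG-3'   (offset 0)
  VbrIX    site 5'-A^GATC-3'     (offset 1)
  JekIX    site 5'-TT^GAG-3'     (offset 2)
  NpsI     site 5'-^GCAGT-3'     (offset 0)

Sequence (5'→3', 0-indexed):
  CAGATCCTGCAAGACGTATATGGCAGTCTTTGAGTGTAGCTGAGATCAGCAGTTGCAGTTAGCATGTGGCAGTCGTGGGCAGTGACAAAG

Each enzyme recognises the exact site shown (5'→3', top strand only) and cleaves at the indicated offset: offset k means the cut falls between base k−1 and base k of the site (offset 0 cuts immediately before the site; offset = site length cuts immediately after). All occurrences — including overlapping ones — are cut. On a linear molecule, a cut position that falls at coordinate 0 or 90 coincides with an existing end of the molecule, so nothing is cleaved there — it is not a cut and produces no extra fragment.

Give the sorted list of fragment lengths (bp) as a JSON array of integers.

[2,5,5,6,7,9,10,12,14,20]

Site scan:
  IvoVI (GACAAAG, off=0): starts [83] → cuts [83]
  VbrIX (AGATC, off=1): starts [1, 42] → cuts [2, 43]
  JekIX (TTGAG, off=2): starts [29] → cuts [31]
  NpsI (GCAGT, off=0): starts [22, 48, 54, 68, 78] → cuts [22, 48, 54, 68, 78]

Pooled cuts: [2, 22, 31, 43, 48, 54, 68, 78, 83]

Fragments:
  [0,2): 2 bp
  [2,22): 20 bp
  [22,31): 9 bp
  [31,43): 12 bp
  [43,48): 5 bp
  [48,54): 6 bp
  [54,68): 14 bp
  [68,78): 10 bp
  [78,83): 5 bp
  [83,90): 7 bp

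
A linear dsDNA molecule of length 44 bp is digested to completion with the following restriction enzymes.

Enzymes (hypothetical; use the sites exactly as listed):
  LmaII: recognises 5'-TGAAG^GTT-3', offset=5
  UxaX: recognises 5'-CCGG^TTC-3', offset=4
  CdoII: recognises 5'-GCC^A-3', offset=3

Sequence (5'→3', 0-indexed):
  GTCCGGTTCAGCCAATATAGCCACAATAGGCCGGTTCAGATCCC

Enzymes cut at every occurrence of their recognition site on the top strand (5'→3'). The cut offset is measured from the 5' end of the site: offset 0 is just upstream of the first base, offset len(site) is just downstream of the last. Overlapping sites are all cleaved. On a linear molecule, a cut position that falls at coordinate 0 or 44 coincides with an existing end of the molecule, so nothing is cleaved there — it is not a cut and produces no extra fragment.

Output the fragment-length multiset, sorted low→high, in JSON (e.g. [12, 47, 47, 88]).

[6,7,9,10,12]

Site scan:
  LmaII (TGAAGGTT, off=5): no sites
  UxaX CCGGTTC/4: at [2, 30] ⇒ [6, 34]
  CdoII GCCA/3: at [10, 19] ⇒ [13, 22]

All cut coordinates (distinct, sorted): [6, 13, 22, 34]

Fragments:
  [0,6): 6 bp
  [6,13): 7 bp
  [13,22): 9 bp
  [22,34): 12 bp
  [34,44): 10 bp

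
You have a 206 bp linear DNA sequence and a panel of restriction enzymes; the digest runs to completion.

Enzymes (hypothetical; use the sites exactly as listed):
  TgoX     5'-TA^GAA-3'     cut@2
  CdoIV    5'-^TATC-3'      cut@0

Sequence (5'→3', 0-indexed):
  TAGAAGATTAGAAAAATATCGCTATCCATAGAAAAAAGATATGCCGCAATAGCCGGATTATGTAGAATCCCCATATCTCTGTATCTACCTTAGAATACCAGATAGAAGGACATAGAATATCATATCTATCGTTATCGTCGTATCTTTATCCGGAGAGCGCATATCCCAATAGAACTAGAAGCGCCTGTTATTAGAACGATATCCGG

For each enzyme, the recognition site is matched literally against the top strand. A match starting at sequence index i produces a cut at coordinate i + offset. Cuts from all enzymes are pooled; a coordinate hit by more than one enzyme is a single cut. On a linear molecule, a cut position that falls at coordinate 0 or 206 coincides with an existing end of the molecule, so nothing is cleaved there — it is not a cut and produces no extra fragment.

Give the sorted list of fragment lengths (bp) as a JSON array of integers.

Per-enzyme occurrences:
  TgoX TAGAA/2: at [0, 8, 28, 62, 90, 102, 112, 169, 175, 191] ⇒ [2, 10, 30, 64, 92, 104, 114, 171, 177, 193]
  CdoIV TATC/0: at [16, 22, 73, 81, 117, 122, 126, 132, 140, 146, 161, 199] ⇒ [16, 22, 73, 81, 117, 122, 126, 132, 140, 146, 161, 199]

All cut coordinates (distinct, sorted): [2, 10, 16, 22, 30, 64, 73, 81, 92, 104, 114, 117, 122, 126, 132, 140, 146, 161, 171, 177, 193, 199]

Fragment lengths:
  [0,2): 2 bp
  [2,10): 8 bp
  [10,16): 6 bp
  [16,22): 6 bp
  [22,30): 8 bp
  [30,64): 34 bp
  [64,73): 9 bp
  [73,81): 8 bp
  [81,92): 11 bp
  [92,104): 12 bp
  [104,114): 10 bp
  [114,117): 3 bp
  [117,122): 5 bp
  [122,126): 4 bp
  [126,132): 6 bp
  [132,140): 8 bp
  [140,146): 6 bp
  [146,161): 15 bp
  [161,171): 10 bp
  [171,177): 6 bp
  [177,193): 16 bp
  [193,199): 6 bp
  [199,206): 7 bp

[2,3,4,5,6,6,6,6,6,6,7,8,8,8,8,9,10,10,11,12,15,16,34]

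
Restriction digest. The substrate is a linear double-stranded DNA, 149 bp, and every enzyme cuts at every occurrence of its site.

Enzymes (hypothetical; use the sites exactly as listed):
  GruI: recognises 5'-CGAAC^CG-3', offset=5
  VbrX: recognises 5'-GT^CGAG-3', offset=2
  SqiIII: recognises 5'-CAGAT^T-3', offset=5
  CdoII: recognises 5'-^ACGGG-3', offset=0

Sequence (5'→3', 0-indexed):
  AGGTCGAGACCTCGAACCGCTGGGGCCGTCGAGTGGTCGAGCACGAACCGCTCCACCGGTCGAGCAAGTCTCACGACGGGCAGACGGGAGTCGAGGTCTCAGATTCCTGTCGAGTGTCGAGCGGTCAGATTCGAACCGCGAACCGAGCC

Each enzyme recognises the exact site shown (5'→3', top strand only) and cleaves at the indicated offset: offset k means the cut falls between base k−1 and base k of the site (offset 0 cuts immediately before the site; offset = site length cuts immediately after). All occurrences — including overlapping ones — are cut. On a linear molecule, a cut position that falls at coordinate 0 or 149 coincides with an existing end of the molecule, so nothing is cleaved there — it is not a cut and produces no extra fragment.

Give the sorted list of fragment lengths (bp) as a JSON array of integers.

Scan for sites:
  GruI (CGAACCG, off=5): starts [12, 43, 131, 138] → cuts [17, 48, 136, 143]
  VbrX (GTCGAG, off=2): starts [2, 27, 35, 58, 89, 108, 115] → cuts [4, 29, 37, 60, 91, 110, 117]
  SqiIII (CAGATT, off=5): starts [99, 125] → cuts [104, 130]
  CdoII (ACGGG, off=0): starts [75, 83] → cuts [75, 83]

Pooled cuts: [4, 17, 29, 37, 48, 60, 75, 83, 91, 104, 110, 117, 130, 136, 143]

Fragments:
  [0,4): 4 bp
  [4,17): 13 bp
  [17,29): 12 bp
  [29,37): 8 bp
  [37,48): 11 bp
  [48,60): 12 bp
  [60,75): 15 bp
  [75,83): 8 bp
  [83,91): 8 bp
  [91,104): 13 bp
  [104,110): 6 bp
  [110,117): 7 bp
  [117,130): 13 bp
  [130,136): 6 bp
  [136,143): 7 bp
  [143,149): 6 bp

[4,6,6,6,7,7,8,8,8,11,12,12,13,13,13,15]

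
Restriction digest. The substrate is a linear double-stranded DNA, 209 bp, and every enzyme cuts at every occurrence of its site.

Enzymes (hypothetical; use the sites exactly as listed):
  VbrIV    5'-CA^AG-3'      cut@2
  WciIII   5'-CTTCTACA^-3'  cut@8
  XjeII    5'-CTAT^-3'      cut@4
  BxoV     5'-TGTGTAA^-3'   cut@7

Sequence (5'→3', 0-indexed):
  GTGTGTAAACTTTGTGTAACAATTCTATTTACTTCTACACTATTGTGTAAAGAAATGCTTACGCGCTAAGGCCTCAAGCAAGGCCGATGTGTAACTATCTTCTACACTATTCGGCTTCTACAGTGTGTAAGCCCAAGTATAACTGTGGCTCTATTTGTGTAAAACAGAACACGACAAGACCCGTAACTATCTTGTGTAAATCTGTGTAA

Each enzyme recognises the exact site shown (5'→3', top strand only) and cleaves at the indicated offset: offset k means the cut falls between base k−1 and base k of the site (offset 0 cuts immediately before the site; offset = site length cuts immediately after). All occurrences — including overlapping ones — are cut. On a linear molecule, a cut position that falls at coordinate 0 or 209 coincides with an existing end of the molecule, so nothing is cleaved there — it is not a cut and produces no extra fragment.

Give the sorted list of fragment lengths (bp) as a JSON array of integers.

[4,4,4,4,5,7,8,8,8,8,9,9,10,11,11,12,14,14,14,19,26]

Scan for sites:
  VbrIV CAAG/2: at [74, 78, 133, 174] ⇒ [76, 80, 135, 176]
  WciIII CTTCTACA/8: at [31, 98, 114] ⇒ [39, 106, 122]
  XjeII CTAT/4: at [24, 39, 94, 106, 150, 186] ⇒ [28, 43, 98, 110, 154, 190]
  BxoV TGTGTAA/7: at [1, 12, 43, 87, 123, 155, 192, 202] ⇒ [8, 19, 50, 94, 130, 162, 199] (position 209 is a terminus of the linear molecule — no cut)

All cut coordinates (distinct, sorted): [8, 19, 28, 39, 43, 50, 76, 80, 94, 98, 106, 110, 122, 130, 135, 154, 162, 176, 190, 199]

Fragment lengths:
  [0,8): 8 bp
  [8,19): 11 bp
  [19,28): 9 bp
  [28,39): 11 bp
  [39,43): 4 bp
  [43,50): 7 bp
  [50,76): 26 bp
  [76,80): 4 bp
  [80,94): 14 bp
  [94,98): 4 bp
  [98,106): 8 bp
  [106,110): 4 bp
  [110,122): 12 bp
  [122,130): 8 bp
  [130,135): 5 bp
  [135,154): 19 bp
  [154,162): 8 bp
  [162,176): 14 bp
  [176,190): 14 bp
  [190,199): 9 bp
  [199,209): 10 bp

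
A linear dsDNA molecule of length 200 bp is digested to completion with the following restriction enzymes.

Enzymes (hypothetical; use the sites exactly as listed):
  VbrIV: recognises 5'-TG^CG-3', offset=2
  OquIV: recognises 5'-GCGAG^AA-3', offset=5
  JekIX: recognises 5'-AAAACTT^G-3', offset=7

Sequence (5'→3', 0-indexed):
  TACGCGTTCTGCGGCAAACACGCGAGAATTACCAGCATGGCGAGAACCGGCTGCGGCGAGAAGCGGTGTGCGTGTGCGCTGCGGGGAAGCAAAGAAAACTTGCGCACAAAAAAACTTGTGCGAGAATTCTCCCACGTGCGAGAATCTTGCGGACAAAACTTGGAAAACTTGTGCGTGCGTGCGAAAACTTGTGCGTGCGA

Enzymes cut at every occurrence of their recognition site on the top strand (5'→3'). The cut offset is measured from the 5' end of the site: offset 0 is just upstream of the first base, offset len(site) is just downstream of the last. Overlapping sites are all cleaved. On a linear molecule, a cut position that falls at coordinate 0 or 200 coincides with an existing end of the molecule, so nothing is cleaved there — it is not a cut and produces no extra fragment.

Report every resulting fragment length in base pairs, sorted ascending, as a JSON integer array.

Site scan:
  VbrIV TGCG/2: at [9, 51, 68, 74, 79, 100, 118, 136, 147, 171, 175, 179, 191, 195] ⇒ [11, 53, 70, 76, 81, 102, 120, 138, 149, 173, 177, 181, 193, 197]
  OquIV GCGAGAA/5: at [21, 39, 55, 119, 137] ⇒ [26, 44, 60, 124, 142]
  JekIX AAAACTTG/7: at [94, 110, 154, 163, 183] ⇒ [101, 117, 161, 170, 190]

All cut coordinates (distinct, sorted): [11, 26, 44, 53, 60, 70, 76, 81, 101, 102, 117, 120, 124, 138, 142, 149, 161, 170, 173, 177, 181, 190, 193, 197]

Fragments:
  [0,11): 11 bp
  [11,26): 15 bp
  [26,44): 18 bp
  [44,53): 9 bp
  [53,60): 7 bp
  [60,70): 10 bp
  [70,76): 6 bp
  [76,81): 5 bp
  [81,101): 20 bp
  [101,102): 1 bp
  [102,117): 15 bp
  [117,120): 3 bp
  [120,124): 4 bp
  [124,138): 14 bp
  [138,142): 4 bp
  [142,149): 7 bp
  [149,161): 12 bp
  [161,170): 9 bp
  [170,173): 3 bp
  [173,177): 4 bp
  [177,181): 4 bp
  [181,190): 9 bp
  [190,193): 3 bp
  [193,197): 4 bp
  [197,200): 3 bp

[1,3,3,3,3,4,4,4,4,4,5,6,7,7,9,9,9,10,11,12,14,15,15,18,20]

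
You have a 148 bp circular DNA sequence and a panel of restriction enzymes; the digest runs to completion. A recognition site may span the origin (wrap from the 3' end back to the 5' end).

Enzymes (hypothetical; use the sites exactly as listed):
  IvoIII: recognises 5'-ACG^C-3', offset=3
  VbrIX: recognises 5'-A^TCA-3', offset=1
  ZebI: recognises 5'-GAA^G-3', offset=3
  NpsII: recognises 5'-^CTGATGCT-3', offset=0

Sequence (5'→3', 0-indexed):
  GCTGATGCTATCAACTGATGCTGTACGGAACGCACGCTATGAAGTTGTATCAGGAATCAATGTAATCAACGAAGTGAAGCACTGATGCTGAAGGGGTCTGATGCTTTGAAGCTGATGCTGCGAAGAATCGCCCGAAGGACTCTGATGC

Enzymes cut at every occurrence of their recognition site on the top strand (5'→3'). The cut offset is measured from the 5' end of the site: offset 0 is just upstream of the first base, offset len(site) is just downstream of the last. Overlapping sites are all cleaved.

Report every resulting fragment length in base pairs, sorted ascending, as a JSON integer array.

Scan for sites:
  IvoIII (ACGC, off=3): starts [29, 33] → cuts [32, 36]
  VbrIX (ATCA, off=1): starts [9, 48, 55, 64] → cuts [10, 49, 56, 65]
  ZebI (GAAG, off=3): starts [40, 70, 75, 89, 107, 121, 133] → cuts [43, 73, 78, 92, 110, 124, 136]
  NpsII (CTGATGCT, off=0): starts [1, 14, 81, 97, 111] → cuts [1, 14, 81, 97, 111]

All cut coordinates (distinct, sorted): [1, 10, 14, 32, 36, 43, 49, 56, 65, 73, 78, 81, 92, 97, 110, 111, 124, 136]

Fragments:
  1→10: 9 bp
  10→14: 4 bp
  14→32: 18 bp
  32→36: 4 bp
  36→43: 7 bp
  43→49: 6 bp
  49→56: 7 bp
  56→65: 9 bp
  65→73: 8 bp
  73→78: 5 bp
  78→81: 3 bp
  81→92: 11 bp
  92→97: 5 bp
  97→110: 13 bp
  110→111: 1 bp
  111→124: 13 bp
  124→136: 12 bp
  136→1 (wrap): 148-136+1 = 13 bp

[1,3,4,4,5,5,6,7,7,8,9,9,11,12,13,13,13,18]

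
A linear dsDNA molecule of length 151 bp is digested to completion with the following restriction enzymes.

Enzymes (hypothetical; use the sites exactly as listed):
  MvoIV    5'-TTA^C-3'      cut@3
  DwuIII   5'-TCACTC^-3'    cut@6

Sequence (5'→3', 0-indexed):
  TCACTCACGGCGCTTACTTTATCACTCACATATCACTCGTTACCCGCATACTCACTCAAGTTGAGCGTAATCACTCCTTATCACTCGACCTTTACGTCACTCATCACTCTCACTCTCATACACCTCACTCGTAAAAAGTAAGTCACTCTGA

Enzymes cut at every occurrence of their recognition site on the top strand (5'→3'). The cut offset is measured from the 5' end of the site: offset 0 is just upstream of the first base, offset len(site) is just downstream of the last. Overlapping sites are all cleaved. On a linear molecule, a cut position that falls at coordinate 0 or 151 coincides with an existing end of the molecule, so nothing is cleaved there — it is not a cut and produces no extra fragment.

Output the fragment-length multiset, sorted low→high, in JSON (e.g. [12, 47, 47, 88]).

Site scan:
  MvoIV TTAC/3: at [13, 39, 91] ⇒ [16, 42, 94]
  DwuIII TCACTC/6: at [0, 21, 32, 51, 70, 80, 96, 103, 109, 124, 142] ⇒ [6, 27, 38, 57, 76, 86, 102, 109, 115, 130, 148]

Pooled cuts: [6, 16, 27, 38, 42, 57, 76, 86, 94, 102, 109, 115, 130, 148]

Fragment lengths:
  [0,6): 6 bp
  [6,16): 10 bp
  [16,27): 11 bp
  [27,38): 11 bp
  [38,42): 4 bp
  [42,57): 15 bp
  [57,76): 19 bp
  [76,86): 10 bp
  [86,94): 8 bp
  [94,102): 8 bp
  [102,109): 7 bp
  [109,115): 6 bp
  [115,130): 15 bp
  [130,148): 18 bp
  [148,151): 3 bp

[3,4,6,6,7,8,8,10,10,11,11,15,15,18,19]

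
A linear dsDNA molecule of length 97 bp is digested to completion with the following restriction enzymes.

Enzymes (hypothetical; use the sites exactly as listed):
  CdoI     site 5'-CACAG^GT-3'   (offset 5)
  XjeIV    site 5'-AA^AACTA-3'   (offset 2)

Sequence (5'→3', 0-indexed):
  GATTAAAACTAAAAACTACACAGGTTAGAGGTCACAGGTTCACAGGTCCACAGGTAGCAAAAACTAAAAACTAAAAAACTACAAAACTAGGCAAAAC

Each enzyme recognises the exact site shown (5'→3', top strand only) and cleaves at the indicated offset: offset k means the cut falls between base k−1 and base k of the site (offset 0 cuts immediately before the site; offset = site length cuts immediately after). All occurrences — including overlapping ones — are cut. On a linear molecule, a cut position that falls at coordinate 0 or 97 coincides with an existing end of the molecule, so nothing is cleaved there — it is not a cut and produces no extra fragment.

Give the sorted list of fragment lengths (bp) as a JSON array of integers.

[6,7,7,8,8,8,8,8,10,13,14]

Scan for sites:
  CdoI (CACAGGT, off=5): starts [18, 32, 40, 48] → cuts [23, 37, 45, 53]
  XjeIV (AAAACTA, off=2): starts [4, 11, 59, 66, 74, 82] → cuts [6, 13, 61, 68, 76, 84]

Pooled cuts: [6, 13, 23, 37, 45, 53, 61, 68, 76, 84]

Fragment lengths:
  [0,6): 6 bp
  [6,13): 7 bp
  [13,23): 10 bp
  [23,37): 14 bp
  [37,45): 8 bp
  [45,53): 8 bp
  [53,61): 8 bp
  [61,68): 7 bp
  [68,76): 8 bp
  [76,84): 8 bp
  [84,97): 13 bp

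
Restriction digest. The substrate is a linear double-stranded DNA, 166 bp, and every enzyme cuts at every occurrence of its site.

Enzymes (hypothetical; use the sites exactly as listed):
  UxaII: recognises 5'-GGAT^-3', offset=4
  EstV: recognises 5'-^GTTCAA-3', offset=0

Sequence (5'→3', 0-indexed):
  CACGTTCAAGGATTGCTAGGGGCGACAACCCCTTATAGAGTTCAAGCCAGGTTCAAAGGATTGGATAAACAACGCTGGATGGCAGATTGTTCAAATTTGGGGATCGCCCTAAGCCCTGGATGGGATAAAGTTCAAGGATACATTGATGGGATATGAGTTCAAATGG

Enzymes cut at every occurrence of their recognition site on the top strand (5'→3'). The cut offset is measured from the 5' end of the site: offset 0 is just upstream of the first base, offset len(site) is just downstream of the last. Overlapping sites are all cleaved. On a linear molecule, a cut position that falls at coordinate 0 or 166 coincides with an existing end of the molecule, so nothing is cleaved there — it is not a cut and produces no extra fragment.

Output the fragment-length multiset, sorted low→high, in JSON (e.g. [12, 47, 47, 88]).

[3,3,4,5,5,8,10,10,10,11,11,13,14,16,17,26]

Per-enzyme occurrences:
  UxaII (GGAT, off=4): starts [9, 57, 62, 76, 100, 117, 122, 135, 148] → cuts [13, 61, 66, 80, 104, 121, 126, 139, 152]
  EstV (GTTCAA, off=0): starts [3, 39, 50, 88, 129, 156] → cuts [3, 39, 50, 88, 129, 156]

All cut coordinates (distinct, sorted): [3, 13, 39, 50, 61, 66, 80, 88, 104, 121, 126, 129, 139, 152, 156]

Fragment lengths:
  [0,3): 3 bp
  [3,13): 10 bp
  [13,39): 26 bp
  [39,50): 11 bp
  [50,61): 11 bp
  [61,66): 5 bp
  [66,80): 14 bp
  [80,88): 8 bp
  [88,104): 16 bp
  [104,121): 17 bp
  [121,126): 5 bp
  [126,129): 3 bp
  [129,139): 10 bp
  [139,152): 13 bp
  [152,156): 4 bp
  [156,166): 10 bp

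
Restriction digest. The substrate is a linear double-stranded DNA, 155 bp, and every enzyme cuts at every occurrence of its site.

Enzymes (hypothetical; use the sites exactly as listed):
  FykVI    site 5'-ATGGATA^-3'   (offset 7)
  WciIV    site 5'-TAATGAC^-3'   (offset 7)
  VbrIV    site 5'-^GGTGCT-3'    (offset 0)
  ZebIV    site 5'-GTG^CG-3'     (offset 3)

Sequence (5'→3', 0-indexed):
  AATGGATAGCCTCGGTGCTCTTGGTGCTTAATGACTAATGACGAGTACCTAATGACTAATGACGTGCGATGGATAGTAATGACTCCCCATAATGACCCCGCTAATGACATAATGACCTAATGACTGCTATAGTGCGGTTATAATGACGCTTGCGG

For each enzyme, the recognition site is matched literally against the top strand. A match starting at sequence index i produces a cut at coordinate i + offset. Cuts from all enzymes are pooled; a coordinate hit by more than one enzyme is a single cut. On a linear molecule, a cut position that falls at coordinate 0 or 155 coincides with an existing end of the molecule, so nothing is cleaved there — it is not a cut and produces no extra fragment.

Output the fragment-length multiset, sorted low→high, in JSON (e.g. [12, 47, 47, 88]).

Scan for sites:
  FykVI ATGGATA/7: at [1, 68] ⇒ [8, 75]
  WciIV TAATGAC/7: at [28, 35, 49, 56, 76, 89, 101, 109, 117, 140] ⇒ [35, 42, 56, 63, 83, 96, 108, 116, 124, 147]
  VbrIV GGTGCT/0: at [13, 22] ⇒ [13, 22]
  ZebIV GTGCG/3: at [63, 131] ⇒ [66, 134]

All cut coordinates (distinct, sorted): [8, 13, 22, 35, 42, 56, 63, 66, 75, 83, 96, 108, 116, 124, 134, 147]

Fragments:
  [0,8): 8 bp
  [8,13): 5 bp
  [13,22): 9 bp
  [22,35): 13 bp
  [35,42): 7 bp
  [42,56): 14 bp
  [56,63): 7 bp
  [63,66): 3 bp
  [66,75): 9 bp
  [75,83): 8 bp
  [83,96): 13 bp
  [96,108): 12 bp
  [108,116): 8 bp
  [116,124): 8 bp
  [124,134): 10 bp
  [134,147): 13 bp
  [147,155): 8 bp

[3,5,7,7,8,8,8,8,8,9,9,10,12,13,13,13,14]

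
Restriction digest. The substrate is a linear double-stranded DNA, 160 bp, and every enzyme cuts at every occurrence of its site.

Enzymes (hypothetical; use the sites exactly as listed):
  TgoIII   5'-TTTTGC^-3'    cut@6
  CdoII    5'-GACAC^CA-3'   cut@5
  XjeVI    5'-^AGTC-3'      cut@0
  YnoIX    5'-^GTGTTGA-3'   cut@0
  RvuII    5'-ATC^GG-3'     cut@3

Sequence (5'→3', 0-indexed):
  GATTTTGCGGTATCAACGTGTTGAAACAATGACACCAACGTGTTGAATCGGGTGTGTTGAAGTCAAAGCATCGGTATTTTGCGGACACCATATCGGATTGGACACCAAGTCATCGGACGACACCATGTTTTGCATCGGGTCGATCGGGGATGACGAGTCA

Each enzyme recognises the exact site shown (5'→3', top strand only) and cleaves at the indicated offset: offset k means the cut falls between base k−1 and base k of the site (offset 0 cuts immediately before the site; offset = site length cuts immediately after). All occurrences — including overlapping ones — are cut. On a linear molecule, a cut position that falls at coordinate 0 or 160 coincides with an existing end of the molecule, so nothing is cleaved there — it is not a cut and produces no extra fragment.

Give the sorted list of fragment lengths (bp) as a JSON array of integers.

[2,3,4,4,5,6,6,7,7,8,9,9,9,10,10,10,10,11,12,18]

Scan for sites:
  TgoIII TTTTGC/6: at [2, 76, 127] ⇒ [8, 82, 133]
  CdoII GACACCA/5: at [30, 83, 100, 118] ⇒ [35, 88, 105, 123]
  XjeVI AGTC/0: at [60, 107, 155] ⇒ [60, 107, 155]
  YnoIX GTGTTGA/0: at [17, 39, 53] ⇒ [17, 39, 53]
  RvuII ATCGG/3: at [46, 69, 91, 111, 133, 142] ⇒ [49, 72, 94, 114, 136, 145]

All cut coordinates (distinct, sorted): [8, 17, 35, 39, 49, 53, 60, 72, 82, 88, 94, 105, 107, 114, 123, 133, 136, 145, 155]

Fragment lengths:
  [0,8): 8 bp
  [8,17): 9 bp
  [17,35): 18 bp
  [35,39): 4 bp
  [39,49): 10 bp
  [49,53): 4 bp
  [53,60): 7 bp
  [60,72): 12 bp
  [72,82): 10 bp
  [82,88): 6 bp
  [88,94): 6 bp
  [94,105): 11 bp
  [105,107): 2 bp
  [107,114): 7 bp
  [114,123): 9 bp
  [123,133): 10 bp
  [133,136): 3 bp
  [136,145): 9 bp
  [145,155): 10 bp
  [155,160): 5 bp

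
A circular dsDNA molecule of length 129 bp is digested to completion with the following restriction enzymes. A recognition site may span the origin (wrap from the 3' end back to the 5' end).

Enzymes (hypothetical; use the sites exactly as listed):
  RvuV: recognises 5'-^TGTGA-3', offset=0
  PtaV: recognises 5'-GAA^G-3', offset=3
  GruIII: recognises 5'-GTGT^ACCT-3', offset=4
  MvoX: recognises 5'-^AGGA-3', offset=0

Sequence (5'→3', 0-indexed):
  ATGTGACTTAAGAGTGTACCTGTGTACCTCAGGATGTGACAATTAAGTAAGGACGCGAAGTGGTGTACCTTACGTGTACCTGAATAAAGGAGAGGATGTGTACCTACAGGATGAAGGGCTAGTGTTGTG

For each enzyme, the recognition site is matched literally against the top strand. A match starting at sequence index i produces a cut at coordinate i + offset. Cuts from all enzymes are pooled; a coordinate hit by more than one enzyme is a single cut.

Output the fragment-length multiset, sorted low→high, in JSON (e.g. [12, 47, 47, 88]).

Per-enzyme occurrences:
  RvuV TGTGA/0: at [1, 34, 125] ⇒ [1, 34, 125]
  PtaV GAAG/3: at [56, 112] ⇒ [59, 115]
  GruIII GTGTACCT/4: at [13, 21, 62, 73, 97] ⇒ [17, 25, 66, 77, 101]
  MvoX AGGA/0: at [30, 49, 87, 92, 107] ⇒ [30, 49, 87, 92, 107]

All cut coordinates (distinct, sorted): [1, 17, 25, 30, 34, 49, 59, 66, 77, 87, 92, 101, 107, 115, 125]

Fragment lengths:
  1→17: 16 bp
  17→25: 8 bp
  25→30: 5 bp
  30→34: 4 bp
  34→49: 15 bp
  49→59: 10 bp
  59→66: 7 bp
  66→77: 11 bp
  77→87: 10 bp
  87→92: 5 bp
  92→101: 9 bp
  101→107: 6 bp
  107→115: 8 bp
  115→125: 10 bp
  125→1 (wrap): 129-125+1 = 5 bp

[4,5,5,5,6,7,8,8,9,10,10,10,11,15,16]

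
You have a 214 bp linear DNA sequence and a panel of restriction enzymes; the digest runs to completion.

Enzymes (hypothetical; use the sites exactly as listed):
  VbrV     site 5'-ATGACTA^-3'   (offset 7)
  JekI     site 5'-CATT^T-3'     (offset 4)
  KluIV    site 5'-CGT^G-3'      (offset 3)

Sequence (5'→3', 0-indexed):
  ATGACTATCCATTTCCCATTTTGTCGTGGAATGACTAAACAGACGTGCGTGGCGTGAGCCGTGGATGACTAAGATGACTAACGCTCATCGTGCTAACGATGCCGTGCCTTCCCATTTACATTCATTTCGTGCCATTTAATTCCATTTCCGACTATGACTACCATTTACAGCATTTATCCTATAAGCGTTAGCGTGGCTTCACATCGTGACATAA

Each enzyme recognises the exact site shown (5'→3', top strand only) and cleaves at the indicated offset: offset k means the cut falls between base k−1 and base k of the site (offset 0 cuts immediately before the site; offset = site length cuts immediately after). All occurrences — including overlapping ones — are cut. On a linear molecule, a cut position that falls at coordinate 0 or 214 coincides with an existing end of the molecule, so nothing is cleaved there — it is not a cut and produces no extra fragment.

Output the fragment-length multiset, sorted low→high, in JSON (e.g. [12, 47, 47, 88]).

[4,4,5,5,6,6,7,7,7,7,7,9,9,9,9,10,10,10,11,11,13,14,14,20]

Site scan:
  VbrV ATGACTA/7: at [0, 30, 64, 73, 153] ⇒ [7, 37, 71, 80, 160]
  JekI CATTT/4: at [9, 16, 112, 122, 132, 142, 161, 170] ⇒ [13, 20, 116, 126, 136, 146, 165, 174]
  KluIV CGTG/3: at [24, 43, 47, 52, 59, 88, 102, 127, 191, 204] ⇒ [27, 46, 50, 55, 62, 91, 105, 130, 194, 207]

All cut coordinates (distinct, sorted): [7, 13, 20, 27, 37, 46, 50, 55, 62, 71, 80, 91, 105, 116, 126, 130, 136, 146, 160, 165, 174, 194, 207]

Fragment lengths:
  [0,7): 7 bp
  [7,13): 6 bp
  [13,20): 7 bp
  [20,27): 7 bp
  [27,37): 10 bp
  [37,46): 9 bp
  [46,50): 4 bp
  [50,55): 5 bp
  [55,62): 7 bp
  [62,71): 9 bp
  [71,80): 9 bp
  [80,91): 11 bp
  [91,105): 14 bp
  [105,116): 11 bp
  [116,126): 10 bp
  [126,130): 4 bp
  [130,136): 6 bp
  [136,146): 10 bp
  [146,160): 14 bp
  [160,165): 5 bp
  [165,174): 9 bp
  [174,194): 20 bp
  [194,207): 13 bp
  [207,214): 7 bp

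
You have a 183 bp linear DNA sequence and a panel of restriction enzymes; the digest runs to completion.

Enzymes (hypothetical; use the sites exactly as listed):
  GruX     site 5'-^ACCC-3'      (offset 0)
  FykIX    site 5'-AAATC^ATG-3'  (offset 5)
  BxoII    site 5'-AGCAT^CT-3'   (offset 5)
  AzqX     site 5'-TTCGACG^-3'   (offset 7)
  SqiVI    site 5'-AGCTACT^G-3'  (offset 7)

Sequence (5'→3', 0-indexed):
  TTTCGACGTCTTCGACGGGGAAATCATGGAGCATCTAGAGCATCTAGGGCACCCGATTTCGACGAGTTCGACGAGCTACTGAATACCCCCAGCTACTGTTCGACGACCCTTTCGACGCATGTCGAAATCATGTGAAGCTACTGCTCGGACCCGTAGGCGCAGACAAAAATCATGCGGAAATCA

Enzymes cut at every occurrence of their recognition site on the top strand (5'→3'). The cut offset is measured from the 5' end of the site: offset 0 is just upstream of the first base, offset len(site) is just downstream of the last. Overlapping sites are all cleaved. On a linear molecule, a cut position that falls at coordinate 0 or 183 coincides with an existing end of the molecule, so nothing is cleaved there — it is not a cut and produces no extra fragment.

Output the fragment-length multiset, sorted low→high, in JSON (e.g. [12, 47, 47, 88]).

[4,6,7,7,8,8,8,9,9,9,9,12,12,12,13,13,14,23]

Scan for sites:
  GruX (ACCC, off=0): starts [50, 84, 105, 148] → cuts [50, 84, 105, 148]
  FykIX (AAATCATG, off=5): starts [20, 124, 166] → cuts [25, 129, 171]
  BxoII (AGCATCT, off=5): starts [29, 38] → cuts [34, 43]
  AzqX (TTCGACG, off=7): starts [1, 10, 57, 66, 98, 110] → cuts [8, 17, 64, 73, 105, 117]
  SqiVI (AGCTACTG, off=7): starts [73, 90, 135] → cuts [80, 97, 142]

All cut coordinates (distinct, sorted): [8, 17, 25, 34, 43, 50, 64, 73, 80, 84, 97, 105, 117, 129, 142, 148, 171]

Fragments:
  [0,8): 8 bp
  [8,17): 9 bp
  [17,25): 8 bp
  [25,34): 9 bp
  [34,43): 9 bp
  [43,50): 7 bp
  [50,64): 14 bp
  [64,73): 9 bp
  [73,80): 7 bp
  [80,84): 4 bp
  [84,97): 13 bp
  [97,105): 8 bp
  [105,117): 12 bp
  [117,129): 12 bp
  [129,142): 13 bp
  [142,148): 6 bp
  [148,171): 23 bp
  [171,183): 12 bp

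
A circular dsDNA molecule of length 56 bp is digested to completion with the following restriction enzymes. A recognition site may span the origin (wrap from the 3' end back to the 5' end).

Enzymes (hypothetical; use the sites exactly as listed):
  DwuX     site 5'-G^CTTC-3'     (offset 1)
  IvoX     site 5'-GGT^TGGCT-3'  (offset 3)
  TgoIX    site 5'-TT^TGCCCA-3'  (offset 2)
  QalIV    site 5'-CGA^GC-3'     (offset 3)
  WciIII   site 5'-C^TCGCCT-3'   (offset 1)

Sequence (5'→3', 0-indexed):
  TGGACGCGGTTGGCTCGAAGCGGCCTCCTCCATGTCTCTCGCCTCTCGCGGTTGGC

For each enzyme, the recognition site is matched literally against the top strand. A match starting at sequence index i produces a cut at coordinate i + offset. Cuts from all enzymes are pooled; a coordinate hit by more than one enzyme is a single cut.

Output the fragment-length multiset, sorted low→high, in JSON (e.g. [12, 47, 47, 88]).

[14,14,28]

Per-enzyme occurrences:
  DwuX (GCTTC, off=1): no sites
  IvoX GGTTGGCT/3: at [7, 49] ⇒ [10, 52]
  TgoIX (TTTGCCCA, off=2): no sites
  QalIV (CGAGC, off=3): no sites
  WciIII CTCGCCT/1: at [37] ⇒ [38]

Pooled cuts: [10, 38, 52]

Fragment lengths:
  10→38: 28 bp
  38→52: 14 bp
  52→10 (wrap): 56-52+10 = 14 bp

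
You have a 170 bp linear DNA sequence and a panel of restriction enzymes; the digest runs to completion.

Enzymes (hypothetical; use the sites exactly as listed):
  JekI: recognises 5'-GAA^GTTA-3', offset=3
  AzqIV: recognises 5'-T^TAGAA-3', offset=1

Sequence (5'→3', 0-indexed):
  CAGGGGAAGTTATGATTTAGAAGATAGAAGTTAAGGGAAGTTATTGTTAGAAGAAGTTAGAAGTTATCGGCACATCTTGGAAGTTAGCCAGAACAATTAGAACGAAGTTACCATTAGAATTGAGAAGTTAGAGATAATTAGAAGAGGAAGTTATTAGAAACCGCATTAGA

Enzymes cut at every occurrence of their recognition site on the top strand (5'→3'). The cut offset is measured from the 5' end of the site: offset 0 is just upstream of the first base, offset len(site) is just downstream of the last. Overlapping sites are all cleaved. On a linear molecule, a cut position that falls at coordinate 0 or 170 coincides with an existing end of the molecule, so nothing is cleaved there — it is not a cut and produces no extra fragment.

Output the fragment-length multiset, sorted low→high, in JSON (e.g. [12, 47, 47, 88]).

Per-enzyme occurrences:
  JekI GAAGTTA/3: at [5, 26, 36, 52, 59, 79, 103, 123, 146] ⇒ [8, 29, 39, 55, 62, 82, 106, 126, 149]
  AzqIV TTAGAA/1: at [16, 46, 56, 96, 113, 137, 153] ⇒ [17, 47, 57, 97, 114, 138, 154]

Pooled cuts: [8, 17, 29, 39, 47, 55, 57, 62, 82, 97, 106, 114, 126, 138, 149, 154]

Fragment lengths:
  [0,8): 8 bp
  [8,17): 9 bp
  [17,29): 12 bp
  [29,39): 10 bp
  [39,47): 8 bp
  [47,55): 8 bp
  [55,57): 2 bp
  [57,62): 5 bp
  [62,82): 20 bp
  [82,97): 15 bp
  [97,106): 9 bp
  [106,114): 8 bp
  [114,126): 12 bp
  [126,138): 12 bp
  [138,149): 11 bp
  [149,154): 5 bp
  [154,170): 16 bp

[2,5,5,8,8,8,8,9,9,10,11,12,12,12,15,16,20]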